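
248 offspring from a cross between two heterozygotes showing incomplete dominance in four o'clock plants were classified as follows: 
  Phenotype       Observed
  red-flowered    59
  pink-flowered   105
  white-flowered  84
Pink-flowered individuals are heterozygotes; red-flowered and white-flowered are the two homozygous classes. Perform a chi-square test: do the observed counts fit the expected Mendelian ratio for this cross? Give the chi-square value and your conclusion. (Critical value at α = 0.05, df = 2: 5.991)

10.863; not consistent

With incomplete dominance, a heterozygote × heterozygote cross gives a 1:2:1 phenotypic ratio.
The 1:2:1 ratio has 4 parts, so with N = 248 the expected counts are:
  red-flowered: 248 × 1/4 = 62
  pink-flowered: 248 × 2/4 = 124
  white-flowered: 248 × 1/4 = 62
χ² = Σ (O − E)² / E
  red-flowered: (59 − 62)² / 62 = 0.1452
  pink-flowered: (105 − 124)² / 124 = 2.9113
  white-flowered: (84 − 62)² / 62 = 7.8065
χ² = 0.1452 + 2.9113 + 7.8065 = 10.863
Degrees of freedom = 3 − 1 = 2; critical value at α = 0.05 is 5.991.
Since 10.863 > 5.991, we reject the null hypothesis — the data do not fit the 1:2:1 ratio.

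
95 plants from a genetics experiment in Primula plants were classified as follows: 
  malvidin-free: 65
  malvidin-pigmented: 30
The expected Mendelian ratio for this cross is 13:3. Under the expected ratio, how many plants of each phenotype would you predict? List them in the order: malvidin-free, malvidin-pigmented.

77.1875, 17.8125

Under the 13:3 hypothesis (Σ ratio = 16, N = 95):
  malvidin-free: 95 × 13/16 = 77.1875
  malvidin-pigmented: 95 × 3/16 = 17.8125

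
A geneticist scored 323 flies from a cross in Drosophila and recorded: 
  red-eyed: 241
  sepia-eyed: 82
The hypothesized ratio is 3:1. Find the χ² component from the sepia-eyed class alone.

0.019

Expected counts for N = 323 under a 3:1 ratio (total parts = 4):
  red-eyed: 323 × 3/4 = 242.25
  sepia-eyed: 323 × 1/4 = 80.75
Contribution of sepia-eyed: (82 − 80.75)² / 80.75 = 0.0193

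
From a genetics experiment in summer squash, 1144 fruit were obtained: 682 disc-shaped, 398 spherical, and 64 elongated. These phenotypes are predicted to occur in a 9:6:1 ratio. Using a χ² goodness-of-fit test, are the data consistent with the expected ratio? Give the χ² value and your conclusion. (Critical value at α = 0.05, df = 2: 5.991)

5.330; consistent

Under the 9:6:1 hypothesis (Σ ratio = 16, N = 1144):
  disc-shaped: 1144 × 9/16 = 643.5
  spherical: 1144 × 6/16 = 429
  elongated: 1144 × 1/16 = 71.5
χ² = Σ (O − E)² / E
  disc-shaped: (682 − 643.5)² / 643.5 = 2.3034
  spherical: (398 − 429)² / 429 = 2.2401
  elongated: (64 − 71.5)² / 71.5 = 0.7867
χ² = 2.3034 + 2.2401 + 0.7867 = 5.3302 ≈ 5.330
Degrees of freedom = 3 − 1 = 2; critical value at α = 0.05 is 5.991.
Since 5.330 < 5.991, we fail to reject the null hypothesis — the data are consistent with the 9:6:1 ratio.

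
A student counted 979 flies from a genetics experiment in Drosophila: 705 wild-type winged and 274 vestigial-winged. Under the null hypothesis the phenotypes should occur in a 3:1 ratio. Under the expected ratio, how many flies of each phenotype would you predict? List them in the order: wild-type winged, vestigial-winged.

734.25, 244.75

The 3:1 ratio has 4 parts, so with N = 979 the expected counts are:
  wild-type winged: 979 × 3/4 = 734.25
  vestigial-winged: 979 × 1/4 = 244.75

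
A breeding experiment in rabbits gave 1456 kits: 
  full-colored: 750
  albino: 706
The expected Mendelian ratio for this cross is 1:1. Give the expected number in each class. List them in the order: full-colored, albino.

The 1:1 ratio has 2 parts, so with N = 1456 the expected counts are:
  full-colored: 1456 × 1/2 = 728
  albino: 1456 × 1/2 = 728

728, 728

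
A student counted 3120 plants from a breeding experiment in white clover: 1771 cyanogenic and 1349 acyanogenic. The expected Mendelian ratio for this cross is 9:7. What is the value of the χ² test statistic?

Expected counts for N = 3120 under a 9:7 ratio (total parts = 16):
  cyanogenic: 3120 × 9/16 = 1755
  acyanogenic: 3120 × 7/16 = 1365
χ² = Σ (O − E)² / E
  cyanogenic: (1771 − 1755)² / 1755 = 0.1459
  acyanogenic: (1349 − 1365)² / 1365 = 0.1875
χ² = 0.1459 + 0.1875 = 0.3334 ≈ 0.333

0.333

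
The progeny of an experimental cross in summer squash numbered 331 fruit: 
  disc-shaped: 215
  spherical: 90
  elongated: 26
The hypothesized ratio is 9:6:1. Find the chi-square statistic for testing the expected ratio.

The 9:6:1 ratio has 16 parts, so with N = 331 the expected counts are:
  disc-shaped: 331 × 9/16 = 186.1875
  spherical: 331 × 6/16 = 124.125
  elongated: 331 × 1/16 = 20.6875
χ² = Σ (O − E)² / E
  disc-shaped: (215 − 186.1875)² / 186.1875 = 4.4587
  spherical: (90 − 124.125)² / 124.125 = 9.3818
  elongated: (26 − 20.6875)² / 20.6875 = 1.3642
χ² = 4.4587 + 9.3818 + 1.3642 = 15.2047 ≈ 15.205

15.205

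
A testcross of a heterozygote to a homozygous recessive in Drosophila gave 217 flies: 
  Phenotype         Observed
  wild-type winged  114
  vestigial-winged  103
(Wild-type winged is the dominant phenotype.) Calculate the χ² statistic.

0.558

A testcross of a heterozygote (Aa × aa) gives a 1:1 phenotypic ratio.
Expected counts for N = 217 under a 1:1 ratio (total parts = 2):
  wild-type winged: 217 × 1/2 = 108.5
  vestigial-winged: 217 × 1/2 = 108.5
χ² = Σ (O − E)² / E
  wild-type winged: (114 − 108.5)² / 108.5 = 0.2788
  vestigial-winged: (103 − 108.5)² / 108.5 = 0.2788
χ² = 0.2788 + 0.2788 = 0.5576 ≈ 0.558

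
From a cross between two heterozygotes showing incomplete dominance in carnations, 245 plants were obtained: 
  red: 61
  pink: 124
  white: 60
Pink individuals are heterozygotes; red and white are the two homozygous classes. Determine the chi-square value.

With incomplete dominance, a heterozygote × heterozygote cross gives a 1:2:1 phenotypic ratio.
Under the 1:2:1 hypothesis (Σ ratio = 4, N = 245):
  red: 245 × 1/4 = 61.25
  pink: 245 × 2/4 = 122.5
  white: 245 × 1/4 = 61.25
χ² = Σ (O − E)² / E
  red: (61 − 61.25)² / 61.25 = 0.0010
  pink: (124 − 122.5)² / 122.5 = 0.0184
  white: (60 − 61.25)² / 61.25 = 0.0255
χ² = 0.0010 + 0.0184 + 0.0255 = 0.0449 ≈ 0.045

0.045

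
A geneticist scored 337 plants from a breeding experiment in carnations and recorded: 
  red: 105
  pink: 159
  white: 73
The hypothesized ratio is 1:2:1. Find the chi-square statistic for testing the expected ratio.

Total ratio parts = 4. Expected numbers out of 337:
  red: 337 × 1/4 = 84.25
  pink: 337 × 2/4 = 168.5
  white: 337 × 1/4 = 84.25
χ² = Σ (O − E)² / E
  red: (105 − 84.25)² / 84.25 = 5.1105
  pink: (159 − 168.5)² / 168.5 = 0.5356
  white: (73 − 84.25)² / 84.25 = 1.5022
χ² = 5.1105 + 0.5356 + 1.5022 = 7.1483 ≈ 7.148

7.148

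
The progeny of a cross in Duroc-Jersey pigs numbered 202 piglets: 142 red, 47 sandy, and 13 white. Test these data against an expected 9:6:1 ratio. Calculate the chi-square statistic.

Total ratio parts = 16. Expected numbers out of 202:
  red: 202 × 9/16 = 113.625
  sandy: 202 × 6/16 = 75.75
  white: 202 × 1/16 = 12.625
χ² = Σ (O − E)² / E
  red: (142 − 113.625)² / 113.625 = 7.0859
  sandy: (47 − 75.75)² / 75.75 = 10.9117
  white: (13 − 12.625)² / 12.625 = 0.0111
χ² = 7.0859 + 10.9117 + 0.0111 = 18.0087 ≈ 18.009

18.009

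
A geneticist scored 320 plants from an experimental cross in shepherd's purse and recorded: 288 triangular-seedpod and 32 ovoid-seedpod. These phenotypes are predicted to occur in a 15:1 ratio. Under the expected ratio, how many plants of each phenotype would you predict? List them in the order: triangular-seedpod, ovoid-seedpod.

The 15:1 ratio has 16 parts, so with N = 320 the expected counts are:
  triangular-seedpod: 320 × 15/16 = 300
  ovoid-seedpod: 320 × 1/16 = 20

300, 20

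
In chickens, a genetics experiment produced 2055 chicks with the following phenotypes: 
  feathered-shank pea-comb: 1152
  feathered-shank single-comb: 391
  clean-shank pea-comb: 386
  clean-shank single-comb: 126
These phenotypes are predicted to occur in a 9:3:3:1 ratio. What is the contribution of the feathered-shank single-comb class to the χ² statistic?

Total ratio parts = 16. Expected numbers out of 2055:
  feathered-shank pea-comb: 2055 × 9/16 = 1155.9375
  feathered-shank single-comb: 2055 × 3/16 = 385.3125
  clean-shank pea-comb: 2055 × 3/16 = 385.3125
  clean-shank single-comb: 2055 × 1/16 = 128.4375
Contribution of feathered-shank single-comb: (391 − 385.3125)² / 385.3125 = 0.0840

0.084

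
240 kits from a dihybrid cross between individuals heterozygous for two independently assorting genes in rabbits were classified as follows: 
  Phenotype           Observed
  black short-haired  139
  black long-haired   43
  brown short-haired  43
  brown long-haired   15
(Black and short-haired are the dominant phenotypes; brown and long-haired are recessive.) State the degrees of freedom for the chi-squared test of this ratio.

A dihybrid F₂ with independent assortment and complete dominance at both loci gives a 9:3:3:1 phenotypic ratio.
A goodness-of-fit test with 4 phenotype classes has df = 4 − 1 = 3.

3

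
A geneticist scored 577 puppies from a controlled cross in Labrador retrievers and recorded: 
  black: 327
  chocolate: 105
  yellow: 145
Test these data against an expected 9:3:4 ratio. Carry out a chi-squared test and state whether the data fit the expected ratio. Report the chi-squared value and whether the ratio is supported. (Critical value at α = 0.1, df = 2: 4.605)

Under the 9:3:4 hypothesis (Σ ratio = 16, N = 577):
  black: 577 × 9/16 = 324.5625
  chocolate: 577 × 3/16 = 108.1875
  yellow: 577 × 4/16 = 144.25
χ² = Σ (O − E)² / E
  black: (327 − 324.5625)² / 324.5625 = 0.0183
  chocolate: (105 − 108.1875)² / 108.1875 = 0.0939
  yellow: (145 − 144.25)² / 144.25 = 0.0039
χ² = 0.0183 + 0.0939 + 0.0039 = 0.1161 ≈ 0.116
Degrees of freedom = 3 − 1 = 2; critical value at α = 0.1 is 4.605.
Since 0.116 < 4.605, we fail to reject the null hypothesis — the data are consistent with the 9:3:4 ratio.

0.116; consistent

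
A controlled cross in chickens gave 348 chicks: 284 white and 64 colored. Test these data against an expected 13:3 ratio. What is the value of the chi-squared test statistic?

The 13:3 ratio has 16 parts, so with N = 348 the expected counts are:
  white: 348 × 13/16 = 282.75
  colored: 348 × 3/16 = 65.25
χ² = Σ (O − E)² / E
  white: (284 − 282.75)² / 282.75 = 0.0055
  colored: (64 − 65.25)² / 65.25 = 0.0239
χ² = 0.0055 + 0.0239 = 0.0294 ≈ 0.029

0.029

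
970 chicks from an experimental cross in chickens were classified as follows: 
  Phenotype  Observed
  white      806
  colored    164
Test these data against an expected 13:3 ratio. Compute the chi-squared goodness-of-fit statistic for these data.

2.162

The 13:3 ratio has 16 parts, so with N = 970 the expected counts are:
  white: 970 × 13/16 = 788.125
  colored: 970 × 3/16 = 181.875
χ² = Σ (O − E)² / E
  white: (806 − 788.125)² / 788.125 = 0.4054
  colored: (164 − 181.875)² / 181.875 = 1.7568
χ² = 0.4054 + 1.7568 = 2.1622 ≈ 2.162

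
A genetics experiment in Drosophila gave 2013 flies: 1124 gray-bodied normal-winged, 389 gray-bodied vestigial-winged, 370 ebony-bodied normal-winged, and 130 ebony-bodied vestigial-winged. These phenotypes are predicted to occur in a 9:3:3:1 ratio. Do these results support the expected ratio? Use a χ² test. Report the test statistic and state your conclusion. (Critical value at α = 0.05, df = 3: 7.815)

0.701; consistent

The 9:3:3:1 ratio has 16 parts, so with N = 2013 the expected counts are:
  gray-bodied normal-winged: 2013 × 9/16 = 1132.3125
  gray-bodied vestigial-winged: 2013 × 3/16 = 377.4375
  ebony-bodied normal-winged: 2013 × 3/16 = 377.4375
  ebony-bodied vestigial-winged: 2013 × 1/16 = 125.8125
χ² = Σ (O − E)² / E
  gray-bodied normal-winged: (1124 − 1132.3125)² / 1132.3125 = 0.0610
  gray-bodied vestigial-winged: (389 − 377.4375)² / 377.4375 = 0.3542
  ebony-bodied normal-winged: (370 − 377.4375)² / 377.4375 = 0.1466
  ebony-bodied vestigial-winged: (130 − 125.8125)² / 125.8125 = 0.1394
χ² = 0.0610 + 0.3542 + 0.1466 + 0.1394 = 0.7012 ≈ 0.701
Degrees of freedom = 4 − 1 = 3; critical value at α = 0.05 is 7.815.
Since 0.701 < 7.815, we fail to reject the null hypothesis — the data are consistent with the 9:3:3:1 ratio.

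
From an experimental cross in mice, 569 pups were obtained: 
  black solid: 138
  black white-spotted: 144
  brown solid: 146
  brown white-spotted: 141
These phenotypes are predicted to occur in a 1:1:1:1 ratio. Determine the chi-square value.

0.258

Total ratio parts = 4. Expected numbers out of 569:
  black solid: 569 × 1/4 = 142.25
  black white-spotted: 569 × 1/4 = 142.25
  brown solid: 569 × 1/4 = 142.25
  brown white-spotted: 569 × 1/4 = 142.25
χ² = Σ (O − E)² / E
  black solid: (138 − 142.25)² / 142.25 = 0.1270
  black white-spotted: (144 − 142.25)² / 142.25 = 0.0215
  brown solid: (146 − 142.25)² / 142.25 = 0.0989
  brown white-spotted: (141 − 142.25)² / 142.25 = 0.0110
χ² = 0.1270 + 0.0215 + 0.0989 + 0.0110 = 0.2584 ≈ 0.258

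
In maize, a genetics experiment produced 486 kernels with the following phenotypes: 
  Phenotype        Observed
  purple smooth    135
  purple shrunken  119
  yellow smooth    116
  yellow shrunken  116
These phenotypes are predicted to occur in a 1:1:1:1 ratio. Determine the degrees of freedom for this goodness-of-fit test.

3

A goodness-of-fit test with 4 phenotype classes has df = 4 − 1 = 3.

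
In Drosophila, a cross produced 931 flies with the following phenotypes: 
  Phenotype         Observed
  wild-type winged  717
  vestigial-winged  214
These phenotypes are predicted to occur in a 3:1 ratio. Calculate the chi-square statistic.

2.014

Total ratio parts = 4. Expected numbers out of 931:
  wild-type winged: 931 × 3/4 = 698.25
  vestigial-winged: 931 × 1/4 = 232.75
χ² = Σ (O − E)² / E
  wild-type winged: (717 − 698.25)² / 698.25 = 0.5035
  vestigial-winged: (214 − 232.75)² / 232.75 = 1.5105
χ² = 0.5035 + 1.5105 = 2.014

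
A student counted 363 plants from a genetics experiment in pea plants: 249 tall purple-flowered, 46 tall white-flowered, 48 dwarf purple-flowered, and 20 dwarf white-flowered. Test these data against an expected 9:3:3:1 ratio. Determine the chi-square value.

23.219

Under the 9:3:3:1 hypothesis (Σ ratio = 16, N = 363):
  tall purple-flowered: 363 × 9/16 = 204.1875
  tall white-flowered: 363 × 3/16 = 68.0625
  dwarf purple-flowered: 363 × 3/16 = 68.0625
  dwarf white-flowered: 363 × 1/16 = 22.6875
χ² = Σ (O − E)² / E
  tall purple-flowered: (249 − 204.1875)² / 204.1875 = 9.8349
  tall white-flowered: (46 − 68.0625)² / 68.0625 = 7.1516
  dwarf purple-flowered: (48 − 68.0625)² / 68.0625 = 5.9137
  dwarf white-flowered: (20 − 22.6875)² / 22.6875 = 0.3184
χ² = 9.8349 + 7.1516 + 5.9137 + 0.3184 = 23.2186 ≈ 23.219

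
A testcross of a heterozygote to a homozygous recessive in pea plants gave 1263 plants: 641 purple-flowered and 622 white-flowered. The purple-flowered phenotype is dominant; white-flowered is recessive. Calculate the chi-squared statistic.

0.286

A testcross of a heterozygote (Aa × aa) gives a 1:1 phenotypic ratio.
The 1:1 ratio has 2 parts, so with N = 1263 the expected counts are:
  purple-flowered: 1263 × 1/2 = 631.5
  white-flowered: 1263 × 1/2 = 631.5
χ² = Σ (O − E)² / E
  purple-flowered: (641 − 631.5)² / 631.5 = 0.1429
  white-flowered: (622 − 631.5)² / 631.5 = 0.1429
χ² = 0.1429 + 0.1429 = 0.2858 ≈ 0.286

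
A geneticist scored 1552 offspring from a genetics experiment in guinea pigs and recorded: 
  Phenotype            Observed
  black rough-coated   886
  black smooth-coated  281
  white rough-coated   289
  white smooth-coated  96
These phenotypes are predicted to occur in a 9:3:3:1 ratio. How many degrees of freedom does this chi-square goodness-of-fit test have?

3

A goodness-of-fit test with 4 phenotype classes has df = 4 − 1 = 3.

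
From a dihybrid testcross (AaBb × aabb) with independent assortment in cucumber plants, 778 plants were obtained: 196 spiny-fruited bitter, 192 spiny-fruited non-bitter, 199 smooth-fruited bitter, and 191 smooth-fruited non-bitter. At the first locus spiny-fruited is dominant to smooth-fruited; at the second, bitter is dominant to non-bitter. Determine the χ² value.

0.211

A dihybrid testcross with independent assortment gives a 1:1:1:1 ratio.
Under the 1:1:1:1 hypothesis (Σ ratio = 4, N = 778):
  spiny-fruited bitter: 778 × 1/4 = 194.5
  spiny-fruited non-bitter: 778 × 1/4 = 194.5
  smooth-fruited bitter: 778 × 1/4 = 194.5
  smooth-fruited non-bitter: 778 × 1/4 = 194.5
χ² = Σ (O − E)² / E
  spiny-fruited bitter: (196 − 194.5)² / 194.5 = 0.0116
  spiny-fruited non-bitter: (192 − 194.5)² / 194.5 = 0.0321
  smooth-fruited bitter: (199 − 194.5)² / 194.5 = 0.1041
  smooth-fruited non-bitter: (191 − 194.5)² / 194.5 = 0.0630
χ² = 0.0116 + 0.0321 + 0.1041 + 0.0630 = 0.2108 ≈ 0.211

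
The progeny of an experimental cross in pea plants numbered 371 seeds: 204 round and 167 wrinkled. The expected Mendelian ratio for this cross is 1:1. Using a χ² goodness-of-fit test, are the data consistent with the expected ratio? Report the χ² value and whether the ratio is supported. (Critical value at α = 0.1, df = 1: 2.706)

3.690; not consistent

Expected counts for N = 371 under a 1:1 ratio (total parts = 2):
  round: 371 × 1/2 = 185.5
  wrinkled: 371 × 1/2 = 185.5
χ² = Σ (O − E)² / E
  round: (204 − 185.5)² / 185.5 = 1.8450
  wrinkled: (167 − 185.5)² / 185.5 = 1.8450
χ² = 1.8450 + 1.8450 = 3.690
Degrees of freedom = 2 − 1 = 1; critical value at α = 0.1 is 2.706.
Since 3.690 > 2.706, we reject the null hypothesis — the data do not fit the 1:1 ratio.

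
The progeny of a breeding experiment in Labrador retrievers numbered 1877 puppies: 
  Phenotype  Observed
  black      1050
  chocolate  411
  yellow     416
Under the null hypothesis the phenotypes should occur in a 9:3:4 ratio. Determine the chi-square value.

15.987

Total ratio parts = 16. Expected numbers out of 1877:
  black: 1877 × 9/16 = 1055.8125
  chocolate: 1877 × 3/16 = 351.9375
  yellow: 1877 × 4/16 = 469.25
χ² = Σ (O − E)² / E
  black: (1050 − 1055.8125)² / 1055.8125 = 0.0320
  chocolate: (411 − 351.9375)² / 351.9375 = 9.9119
  yellow: (416 − 469.25)² / 469.25 = 6.0428
χ² = 0.0320 + 9.9119 + 6.0428 = 15.9867 ≈ 15.987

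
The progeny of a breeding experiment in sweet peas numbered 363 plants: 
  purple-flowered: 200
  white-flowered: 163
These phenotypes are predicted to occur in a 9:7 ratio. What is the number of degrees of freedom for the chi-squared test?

A goodness-of-fit test with 2 phenotype classes has df = 2 − 1 = 1.

1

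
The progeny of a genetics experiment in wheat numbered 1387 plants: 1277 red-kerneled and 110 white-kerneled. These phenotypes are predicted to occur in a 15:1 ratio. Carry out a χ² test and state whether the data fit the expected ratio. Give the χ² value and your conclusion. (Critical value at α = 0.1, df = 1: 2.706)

Expected counts for N = 1387 under a 15:1 ratio (total parts = 16):
  red-kerneled: 1387 × 15/16 = 1300.3125
  white-kerneled: 1387 × 1/16 = 86.6875
χ² = Σ (O − E)² / E
  red-kerneled: (1277 − 1300.3125)² / 1300.3125 = 0.4180
  white-kerneled: (110 − 86.6875)² / 86.6875 = 6.2693
χ² = 0.4180 + 6.2693 = 6.6873 ≈ 6.687
Degrees of freedom = 2 − 1 = 1; critical value at α = 0.1 is 2.706.
Since 6.687 > 2.706, we reject the null hypothesis — the data do not fit the 15:1 ratio.

6.687; not consistent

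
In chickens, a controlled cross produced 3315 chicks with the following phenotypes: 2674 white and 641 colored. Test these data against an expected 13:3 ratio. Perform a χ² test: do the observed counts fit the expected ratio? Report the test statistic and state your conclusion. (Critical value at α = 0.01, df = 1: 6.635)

Under the 13:3 hypothesis (Σ ratio = 16, N = 3315):
  white: 3315 × 13/16 = 2693.4375
  colored: 3315 × 3/16 = 621.5625
χ² = Σ (O − E)² / E
  white: (2674 − 2693.4375)² / 2693.4375 = 0.1403
  colored: (641 − 621.5625)² / 621.5625 = 0.6078
χ² = 0.1403 + 0.6078 = 0.7481 ≈ 0.748
Degrees of freedom = 2 − 1 = 1; critical value at α = 0.01 is 6.635.
Since 0.748 < 6.635, we fail to reject the null hypothesis — the data are consistent with the 13:3 ratio.

0.748; consistent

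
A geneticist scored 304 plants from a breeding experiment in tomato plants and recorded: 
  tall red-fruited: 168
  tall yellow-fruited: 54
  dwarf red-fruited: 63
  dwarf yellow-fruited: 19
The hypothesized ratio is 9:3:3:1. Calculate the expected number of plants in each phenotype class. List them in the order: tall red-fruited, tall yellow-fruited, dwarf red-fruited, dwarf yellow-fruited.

171, 57, 57, 19

Under the 9:3:3:1 hypothesis (Σ ratio = 16, N = 304):
  tall red-fruited: 304 × 9/16 = 171
  tall yellow-fruited: 304 × 3/16 = 57
  dwarf red-fruited: 304 × 3/16 = 57
  dwarf yellow-fruited: 304 × 1/16 = 19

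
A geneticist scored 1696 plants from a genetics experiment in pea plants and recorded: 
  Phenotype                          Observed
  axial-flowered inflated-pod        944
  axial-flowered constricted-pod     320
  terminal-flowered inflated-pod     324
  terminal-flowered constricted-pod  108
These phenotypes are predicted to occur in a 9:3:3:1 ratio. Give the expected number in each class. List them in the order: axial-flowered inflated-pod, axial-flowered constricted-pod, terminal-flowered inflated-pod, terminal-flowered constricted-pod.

Under the 9:3:3:1 hypothesis (Σ ratio = 16, N = 1696):
  axial-flowered inflated-pod: 1696 × 9/16 = 954
  axial-flowered constricted-pod: 1696 × 3/16 = 318
  terminal-flowered inflated-pod: 1696 × 3/16 = 318
  terminal-flowered constricted-pod: 1696 × 1/16 = 106

954, 318, 318, 106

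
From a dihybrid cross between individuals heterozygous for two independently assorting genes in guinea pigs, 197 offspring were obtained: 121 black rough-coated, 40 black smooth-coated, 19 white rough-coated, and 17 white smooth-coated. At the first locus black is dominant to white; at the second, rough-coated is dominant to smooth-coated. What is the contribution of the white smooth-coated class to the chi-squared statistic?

A dihybrid F₂ with independent assortment and complete dominance at both loci gives a 9:3:3:1 phenotypic ratio.
Total ratio parts = 16. Expected numbers out of 197:
  black rough-coated: 197 × 9/16 = 110.8125
  black smooth-coated: 197 × 3/16 = 36.9375
  white rough-coated: 197 × 3/16 = 36.9375
  white smooth-coated: 197 × 1/16 = 12.3125
Contribution of white smooth-coated: (17 − 12.3125)² / 12.3125 = 1.7846

1.785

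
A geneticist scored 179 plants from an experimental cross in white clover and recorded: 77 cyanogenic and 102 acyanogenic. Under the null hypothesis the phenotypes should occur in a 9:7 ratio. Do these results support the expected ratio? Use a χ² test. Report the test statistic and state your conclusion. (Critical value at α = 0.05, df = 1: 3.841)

12.738; not consistent

The 9:7 ratio has 16 parts, so with N = 179 the expected counts are:
  cyanogenic: 179 × 9/16 = 100.6875
  acyanogenic: 179 × 7/16 = 78.3125
χ² = Σ (O − E)² / E
  cyanogenic: (77 − 100.6875)² / 100.6875 = 5.5727
  acyanogenic: (102 − 78.3125)² / 78.3125 = 7.1649
χ² = 5.5727 + 7.1649 = 12.7376 ≈ 12.738
Degrees of freedom = 2 − 1 = 1; critical value at α = 0.05 is 3.841.
Since 12.738 > 3.841, we reject the null hypothesis — the data do not fit the 9:7 ratio.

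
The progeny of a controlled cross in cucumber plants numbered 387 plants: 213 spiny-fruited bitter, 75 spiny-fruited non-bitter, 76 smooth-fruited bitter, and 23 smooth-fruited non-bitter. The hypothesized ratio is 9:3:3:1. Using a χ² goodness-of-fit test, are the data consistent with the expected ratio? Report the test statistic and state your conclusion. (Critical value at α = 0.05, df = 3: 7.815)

0.404; consistent

Expected counts for N = 387 under a 9:3:3:1 ratio (total parts = 16):
  spiny-fruited bitter: 387 × 9/16 = 217.6875
  spiny-fruited non-bitter: 387 × 3/16 = 72.5625
  smooth-fruited bitter: 387 × 3/16 = 72.5625
  smooth-fruited non-bitter: 387 × 1/16 = 24.1875
χ² = Σ (O − E)² / E
  spiny-fruited bitter: (213 − 217.6875)² / 217.6875 = 0.1009
  spiny-fruited non-bitter: (75 − 72.5625)² / 72.5625 = 0.0819
  smooth-fruited bitter: (76 − 72.5625)² / 72.5625 = 0.1628
  smooth-fruited non-bitter: (23 − 24.1875)² / 24.1875 = 0.0583
χ² = 0.1009 + 0.0819 + 0.1628 + 0.0583 = 0.4039 ≈ 0.404
Degrees of freedom = 4 − 1 = 3; critical value at α = 0.05 is 7.815.
Since 0.404 < 7.815, we fail to reject the null hypothesis — the data are consistent with the 9:3:3:1 ratio.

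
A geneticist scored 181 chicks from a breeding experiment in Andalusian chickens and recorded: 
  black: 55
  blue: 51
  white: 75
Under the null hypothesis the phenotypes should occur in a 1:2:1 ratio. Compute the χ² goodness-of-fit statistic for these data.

Under the 1:2:1 hypothesis (Σ ratio = 4, N = 181):
  black: 181 × 1/4 = 45.25
  blue: 181 × 2/4 = 90.5
  white: 181 × 1/4 = 45.25
χ² = Σ (O − E)² / E
  black: (55 − 45.25)² / 45.25 = 2.1008
  blue: (51 − 90.5)² / 90.5 = 17.2403
  white: (75 − 45.25)² / 45.25 = 19.5594
χ² = 2.1008 + 17.2403 + 19.5594 = 38.9005 ≈ 38.901

38.901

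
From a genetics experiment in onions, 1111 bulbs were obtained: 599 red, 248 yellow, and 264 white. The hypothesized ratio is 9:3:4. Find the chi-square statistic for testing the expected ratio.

The 9:3:4 ratio has 16 parts, so with N = 1111 the expected counts are:
  red: 1111 × 9/16 = 624.9375
  yellow: 1111 × 3/16 = 208.3125
  white: 1111 × 4/16 = 277.75
χ² = Σ (O − E)² / E
  red: (599 − 624.9375)² / 624.9375 = 1.0765
  yellow: (248 − 208.3125)² / 208.3125 = 7.5612
  white: (264 − 277.75)² / 277.75 = 0.6807
χ² = 1.0765 + 7.5612 + 0.6807 = 9.3184 ≈ 9.318

9.318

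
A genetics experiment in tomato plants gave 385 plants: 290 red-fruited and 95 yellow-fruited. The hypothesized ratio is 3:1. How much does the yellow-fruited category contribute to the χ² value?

Expected counts for N = 385 under a 3:1 ratio (total parts = 4):
  red-fruited: 385 × 3/4 = 288.75
  yellow-fruited: 385 × 1/4 = 96.25
Contribution of yellow-fruited: (95 − 96.25)² / 96.25 = 0.0162

0.016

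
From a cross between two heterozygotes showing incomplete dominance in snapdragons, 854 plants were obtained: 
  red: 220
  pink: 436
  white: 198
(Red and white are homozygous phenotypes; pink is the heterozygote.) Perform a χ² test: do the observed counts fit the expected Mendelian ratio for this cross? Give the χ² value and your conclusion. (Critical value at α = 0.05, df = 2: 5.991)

With incomplete dominance, a heterozygote × heterozygote cross gives a 1:2:1 phenotypic ratio.
Under the 1:2:1 hypothesis (Σ ratio = 4, N = 854):
  red: 854 × 1/4 = 213.5
  pink: 854 × 2/4 = 427
  white: 854 × 1/4 = 213.5
χ² = Σ (O − E)² / E
  red: (220 − 213.5)² / 213.5 = 0.1979
  pink: (436 − 427)² / 427 = 0.1897
  white: (198 − 213.5)² / 213.5 = 1.1253
χ² = 0.1979 + 0.1897 + 1.1253 = 1.5129 ≈ 1.513
Degrees of freedom = 3 − 1 = 2; critical value at α = 0.05 is 5.991.
Since 1.513 < 5.991, we fail to reject the null hypothesis — the data are consistent with the 1:2:1 ratio.

1.513; consistent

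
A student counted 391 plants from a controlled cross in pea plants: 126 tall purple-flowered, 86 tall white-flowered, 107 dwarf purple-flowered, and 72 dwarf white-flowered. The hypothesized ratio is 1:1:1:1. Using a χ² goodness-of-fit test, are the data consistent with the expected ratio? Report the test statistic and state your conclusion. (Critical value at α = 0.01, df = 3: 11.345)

17.235; not consistent

Total ratio parts = 4. Expected numbers out of 391:
  tall purple-flowered: 391 × 1/4 = 97.75
  tall white-flowered: 391 × 1/4 = 97.75
  dwarf purple-flowered: 391 × 1/4 = 97.75
  dwarf white-flowered: 391 × 1/4 = 97.75
χ² = Σ (O − E)² / E
  tall purple-flowered: (126 − 97.75)² / 97.75 = 8.1643
  tall white-flowered: (86 − 97.75)² / 97.75 = 1.4124
  dwarf purple-flowered: (107 − 97.75)² / 97.75 = 0.8753
  dwarf white-flowered: (72 − 97.75)² / 97.75 = 6.7832
χ² = 8.1643 + 1.4124 + 0.8753 + 6.7832 = 17.2352 ≈ 17.235
Degrees of freedom = 4 − 1 = 3; critical value at α = 0.01 is 11.345.
Since 17.235 > 11.345, we reject the null hypothesis — the data do not fit the 1:1:1:1 ratio.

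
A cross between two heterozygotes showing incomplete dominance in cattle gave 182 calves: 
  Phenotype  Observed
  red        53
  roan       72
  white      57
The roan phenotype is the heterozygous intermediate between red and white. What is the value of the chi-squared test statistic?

8.110

With incomplete dominance, a heterozygote × heterozygote cross gives a 1:2:1 phenotypic ratio.
The 1:2:1 ratio has 4 parts, so with N = 182 the expected counts are:
  red: 182 × 1/4 = 45.5
  roan: 182 × 2/4 = 91
  white: 182 × 1/4 = 45.5
χ² = Σ (O − E)² / E
  red: (53 − 45.5)² / 45.5 = 1.2363
  roan: (72 − 91)² / 91 = 3.9670
  white: (57 − 45.5)² / 45.5 = 2.9066
χ² = 1.2363 + 3.9670 + 2.9066 = 8.1099 ≈ 8.110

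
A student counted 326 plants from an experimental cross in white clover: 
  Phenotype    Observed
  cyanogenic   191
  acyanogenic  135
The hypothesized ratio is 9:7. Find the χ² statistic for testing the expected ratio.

Under the 9:7 hypothesis (Σ ratio = 16, N = 326):
  cyanogenic: 326 × 9/16 = 183.375
  acyanogenic: 326 × 7/16 = 142.625
χ² = Σ (O − E)² / E
  cyanogenic: (191 − 183.375)² / 183.375 = 0.3171
  acyanogenic: (135 − 142.625)² / 142.625 = 0.4076
χ² = 0.3171 + 0.4076 = 0.7247 ≈ 0.725

0.725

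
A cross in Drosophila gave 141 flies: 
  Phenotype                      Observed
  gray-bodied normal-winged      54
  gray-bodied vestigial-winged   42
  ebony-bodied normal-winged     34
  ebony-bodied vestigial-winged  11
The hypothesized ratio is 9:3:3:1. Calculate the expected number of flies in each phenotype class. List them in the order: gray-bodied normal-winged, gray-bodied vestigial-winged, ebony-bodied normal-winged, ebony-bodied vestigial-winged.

79.3125, 26.4375, 26.4375, 8.8125

Expected counts for N = 141 under a 9:3:3:1 ratio (total parts = 16):
  gray-bodied normal-winged: 141 × 9/16 = 79.3125
  gray-bodied vestigial-winged: 141 × 3/16 = 26.4375
  ebony-bodied normal-winged: 141 × 3/16 = 26.4375
  ebony-bodied vestigial-winged: 141 × 1/16 = 8.8125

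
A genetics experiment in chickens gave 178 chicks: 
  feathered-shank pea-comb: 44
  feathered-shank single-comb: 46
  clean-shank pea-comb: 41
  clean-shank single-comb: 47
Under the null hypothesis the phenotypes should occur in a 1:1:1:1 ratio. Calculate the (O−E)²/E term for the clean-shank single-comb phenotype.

0.140

The 1:1:1:1 ratio has 4 parts, so with N = 178 the expected counts are:
  feathered-shank pea-comb: 178 × 1/4 = 44.5
  feathered-shank single-comb: 178 × 1/4 = 44.5
  clean-shank pea-comb: 178 × 1/4 = 44.5
  clean-shank single-comb: 178 × 1/4 = 44.5
Contribution of clean-shank single-comb: (47 − 44.5)² / 44.5 = 0.1404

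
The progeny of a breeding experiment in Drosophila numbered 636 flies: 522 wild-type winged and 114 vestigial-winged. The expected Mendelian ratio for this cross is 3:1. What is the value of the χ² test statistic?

Under the 3:1 hypothesis (Σ ratio = 4, N = 636):
  wild-type winged: 636 × 3/4 = 477
  vestigial-winged: 636 × 1/4 = 159
χ² = Σ (O − E)² / E
  wild-type winged: (522 − 477)² / 477 = 4.2453
  vestigial-winged: (114 − 159)² / 159 = 12.7358
χ² = 4.2453 + 12.7358 = 16.9811 ≈ 16.981

16.981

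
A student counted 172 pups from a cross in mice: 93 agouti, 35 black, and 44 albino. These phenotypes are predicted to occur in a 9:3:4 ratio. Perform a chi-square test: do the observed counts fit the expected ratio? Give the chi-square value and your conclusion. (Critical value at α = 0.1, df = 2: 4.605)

0.403; consistent

Under the 9:3:4 hypothesis (Σ ratio = 16, N = 172):
  agouti: 172 × 9/16 = 96.75
  black: 172 × 3/16 = 32.25
  albino: 172 × 4/16 = 43
χ² = Σ (O − E)² / E
  agouti: (93 − 96.75)² / 96.75 = 0.1453
  black: (35 − 32.25)² / 32.25 = 0.2345
  albino: (44 − 43)² / 43 = 0.0233
χ² = 0.1453 + 0.2345 + 0.0233 = 0.4031 ≈ 0.403
Degrees of freedom = 3 − 1 = 2; critical value at α = 0.1 is 4.605.
Since 0.403 < 4.605, we fail to reject the null hypothesis — the data are consistent with the 9:3:4 ratio.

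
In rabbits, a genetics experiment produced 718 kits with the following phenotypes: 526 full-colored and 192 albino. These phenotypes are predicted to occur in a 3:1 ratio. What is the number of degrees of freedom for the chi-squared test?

1

A goodness-of-fit test with 2 phenotype classes has df = 2 − 1 = 1.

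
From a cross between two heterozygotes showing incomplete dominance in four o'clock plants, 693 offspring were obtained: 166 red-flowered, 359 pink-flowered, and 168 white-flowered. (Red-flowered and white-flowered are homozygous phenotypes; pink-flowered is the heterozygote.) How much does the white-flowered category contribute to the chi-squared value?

With incomplete dominance, a heterozygote × heterozygote cross gives a 1:2:1 phenotypic ratio.
The 1:2:1 ratio has 4 parts, so with N = 693 the expected counts are:
  red-flowered: 693 × 1/4 = 173.25
  pink-flowered: 693 × 2/4 = 346.5
  white-flowered: 693 × 1/4 = 173.25
Contribution of white-flowered: (168 − 173.25)² / 173.25 = 0.1591

0.159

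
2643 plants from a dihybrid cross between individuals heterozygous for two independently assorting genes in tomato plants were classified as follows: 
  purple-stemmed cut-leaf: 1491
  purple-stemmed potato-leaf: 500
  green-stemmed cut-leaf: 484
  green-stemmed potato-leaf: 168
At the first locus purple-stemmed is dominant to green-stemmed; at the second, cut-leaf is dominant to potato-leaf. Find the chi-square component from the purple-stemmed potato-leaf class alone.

0.040

A dihybrid F₂ with independent assortment and complete dominance at both loci gives a 9:3:3:1 phenotypic ratio.
The 9:3:3:1 ratio has 16 parts, so with N = 2643 the expected counts are:
  purple-stemmed cut-leaf: 2643 × 9/16 = 1486.6875
  purple-stemmed potato-leaf: 2643 × 3/16 = 495.5625
  green-stemmed cut-leaf: 2643 × 3/16 = 495.5625
  green-stemmed potato-leaf: 2643 × 1/16 = 165.1875
Contribution of purple-stemmed potato-leaf: (500 − 495.5625)² / 495.5625 = 0.0397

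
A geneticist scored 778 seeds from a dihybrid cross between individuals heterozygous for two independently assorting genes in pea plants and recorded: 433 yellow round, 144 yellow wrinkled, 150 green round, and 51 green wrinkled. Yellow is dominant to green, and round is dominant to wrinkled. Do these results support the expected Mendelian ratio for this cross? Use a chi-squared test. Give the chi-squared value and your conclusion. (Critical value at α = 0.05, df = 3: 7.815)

0.306; consistent

A dihybrid F₂ with independent assortment and complete dominance at both loci gives a 9:3:3:1 phenotypic ratio.
Total ratio parts = 16. Expected numbers out of 778:
  yellow round: 778 × 9/16 = 437.625
  yellow wrinkled: 778 × 3/16 = 145.875
  green round: 778 × 3/16 = 145.875
  green wrinkled: 778 × 1/16 = 48.625
χ² = Σ (O − E)² / E
  yellow round: (433 − 437.625)² / 437.625 = 0.0489
  yellow wrinkled: (144 − 145.875)² / 145.875 = 0.0241
  green round: (150 − 145.875)² / 145.875 = 0.1166
  green wrinkled: (51 − 48.625)² / 48.625 = 0.1160
χ² = 0.0489 + 0.0241 + 0.1166 + 0.1160 = 0.3056 ≈ 0.306
Degrees of freedom = 4 − 1 = 3; critical value at α = 0.05 is 7.815.
Since 0.306 < 7.815, we fail to reject the null hypothesis — the data are consistent with the 9:3:3:1 ratio.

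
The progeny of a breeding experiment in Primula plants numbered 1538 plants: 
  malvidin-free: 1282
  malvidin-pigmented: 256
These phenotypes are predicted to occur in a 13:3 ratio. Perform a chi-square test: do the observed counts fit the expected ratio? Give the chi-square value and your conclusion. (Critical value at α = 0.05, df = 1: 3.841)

Expected counts for N = 1538 under a 13:3 ratio (total parts = 16):
  malvidin-free: 1538 × 13/16 = 1249.625
  malvidin-pigmented: 1538 × 3/16 = 288.375
χ² = Σ (O − E)² / E
  malvidin-free: (1282 − 1249.625)² / 1249.625 = 0.8388
  malvidin-pigmented: (256 − 288.375)² / 288.375 = 3.6346
χ² = 0.8388 + 3.6346 = 4.4734 ≈ 4.473
Degrees of freedom = 2 − 1 = 1; critical value at α = 0.05 is 3.841.
Since 4.473 > 3.841, we reject the null hypothesis — the data do not fit the 13:3 ratio.

4.473; not consistent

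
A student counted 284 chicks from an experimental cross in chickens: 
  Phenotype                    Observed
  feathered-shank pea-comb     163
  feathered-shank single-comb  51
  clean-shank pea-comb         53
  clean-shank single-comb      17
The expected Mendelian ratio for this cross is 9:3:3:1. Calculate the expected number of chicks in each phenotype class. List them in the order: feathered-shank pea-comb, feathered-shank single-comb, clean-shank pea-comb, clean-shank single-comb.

Expected counts for N = 284 under a 9:3:3:1 ratio (total parts = 16):
  feathered-shank pea-comb: 284 × 9/16 = 159.75
  feathered-shank single-comb: 284 × 3/16 = 53.25
  clean-shank pea-comb: 284 × 3/16 = 53.25
  clean-shank single-comb: 284 × 1/16 = 17.75

159.75, 53.25, 53.25, 17.75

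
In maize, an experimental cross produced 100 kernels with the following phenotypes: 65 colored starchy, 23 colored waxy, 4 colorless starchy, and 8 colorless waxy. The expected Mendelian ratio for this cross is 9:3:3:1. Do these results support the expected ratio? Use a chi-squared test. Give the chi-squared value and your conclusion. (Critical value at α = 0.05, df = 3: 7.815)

14.418; not consistent

Under the 9:3:3:1 hypothesis (Σ ratio = 16, N = 100):
  colored starchy: 100 × 9/16 = 56.25
  colored waxy: 100 × 3/16 = 18.75
  colorless starchy: 100 × 3/16 = 18.75
  colorless waxy: 100 × 1/16 = 6.25
χ² = Σ (O − E)² / E
  colored starchy: (65 − 56.25)² / 56.25 = 1.3611
  colored waxy: (23 − 18.75)² / 18.75 = 0.9633
  colorless starchy: (4 − 18.75)² / 18.75 = 11.6033
  colorless waxy: (8 − 6.25)² / 6.25 = 0.4900
χ² = 1.3611 + 0.9633 + 11.6033 + 0.4900 = 14.4177 ≈ 14.418
Degrees of freedom = 4 − 1 = 3; critical value at α = 0.05 is 7.815.
Since 14.418 > 7.815, we reject the null hypothesis — the data do not fit the 9:3:3:1 ratio.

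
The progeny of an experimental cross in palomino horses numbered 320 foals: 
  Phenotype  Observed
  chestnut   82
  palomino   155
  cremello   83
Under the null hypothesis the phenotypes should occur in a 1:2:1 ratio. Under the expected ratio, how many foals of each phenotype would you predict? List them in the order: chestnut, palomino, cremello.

80, 160, 80

Total ratio parts = 4. Expected numbers out of 320:
  chestnut: 320 × 1/4 = 80
  palomino: 320 × 2/4 = 160
  cremello: 320 × 1/4 = 80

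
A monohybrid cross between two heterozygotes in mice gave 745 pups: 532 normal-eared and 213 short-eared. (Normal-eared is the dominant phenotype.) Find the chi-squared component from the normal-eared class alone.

For a monohybrid cross between heterozygotes with complete dominance, the expected phenotypic ratio is 3:1.
Expected counts for N = 745 under a 3:1 ratio (total parts = 4):
  normal-eared: 745 × 3/4 = 558.75
  short-eared: 745 × 1/4 = 186.25
Contribution of normal-eared: (532 − 558.75)² / 558.75 = 1.2806

1.281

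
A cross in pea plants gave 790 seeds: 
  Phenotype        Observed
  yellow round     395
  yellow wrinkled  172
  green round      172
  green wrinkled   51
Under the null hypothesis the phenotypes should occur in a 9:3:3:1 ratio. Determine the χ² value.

13.236

Under the 9:3:3:1 hypothesis (Σ ratio = 16, N = 790):
  yellow round: 790 × 9/16 = 444.375
  yellow wrinkled: 790 × 3/16 = 148.125
  green round: 790 × 3/16 = 148.125
  green wrinkled: 790 × 1/16 = 49.375
χ² = Σ (O − E)² / E
  yellow round: (395 − 444.375)² / 444.375 = 5.4861
  yellow wrinkled: (172 − 148.125)² / 148.125 = 3.8482
  green round: (172 − 148.125)² / 148.125 = 3.8482
  green wrinkled: (51 − 49.375)² / 49.375 = 0.0535
χ² = 5.4861 + 3.8482 + 3.8482 + 0.0535 = 13.236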